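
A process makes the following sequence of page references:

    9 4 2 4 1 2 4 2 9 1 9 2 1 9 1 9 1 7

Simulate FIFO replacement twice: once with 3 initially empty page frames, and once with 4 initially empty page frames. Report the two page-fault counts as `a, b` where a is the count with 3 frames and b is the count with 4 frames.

3 frames: F F F . F . . . F . . . . . . . . F → 6 faults.
4 frames: F F F . F . . . . . . . . . . . . F → 5 faults.
5 < 6: adding a frame reduced faults, as is typical.

6, 5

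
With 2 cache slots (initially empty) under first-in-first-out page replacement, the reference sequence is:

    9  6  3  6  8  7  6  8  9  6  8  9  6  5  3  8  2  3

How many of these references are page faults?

17

9: fault, frames {9}
6: fault, frames {9,6}
3: fault, evict 9, frames {6,3}
6: hit
8: fault, evict 6, frames {3,8}
7: fault, evict 3, frames {8,7}
6: fault, evict 8, frames {7,6}
8: fault, evict 7, frames {6,8}
9: fault, evict 6, frames {8,9}
6: fault, evict 8, frames {9,6}
8: fault, evict 9, frames {6,8}
9: fault, evict 6, frames {8,9}
6: fault, evict 8, frames {9,6}
5: fault, evict 9, frames {6,5}
3: fault, evict 6, frames {5,3}
8: fault, evict 5, frames {3,8}
2: fault, evict 3, frames {8,2}
3: fault, evict 8, frames {2,3}
Page faults: 17.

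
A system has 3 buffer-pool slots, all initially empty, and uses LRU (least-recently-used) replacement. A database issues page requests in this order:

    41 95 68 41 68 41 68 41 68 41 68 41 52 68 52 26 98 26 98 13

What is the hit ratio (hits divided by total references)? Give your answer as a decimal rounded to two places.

0.65

41 -> miss, frames (41)
95 -> miss, frames (41 95)
68 -> miss, frames (41 95 68)
41 -> hit
68 -> hit
41 -> hit
68 -> hit
41 -> hit
68 -> hit
41 -> hit
68 -> hit
41 -> hit
52 -> miss, evict 95, frames (68 41 52)
68 -> hit
52 -> hit
26 -> miss, evict 41, frames (68 52 26)
98 -> miss, evict 68, frames (52 26 98)
26 -> hit
98 -> hit
13 -> miss, evict 52, frames (26 98 13)
Hits: 13 of 20 references → 13/20 = 0.6500.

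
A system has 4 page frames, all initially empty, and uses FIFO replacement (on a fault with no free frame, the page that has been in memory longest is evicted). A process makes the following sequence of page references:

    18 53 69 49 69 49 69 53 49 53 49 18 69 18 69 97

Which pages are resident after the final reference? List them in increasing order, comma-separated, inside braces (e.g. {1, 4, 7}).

{49, 53, 69, 97}

18 -> miss, frames {18}
53 -> miss, frames {18,53}
69 -> miss, frames {18,53,69}
49 -> miss, frames {18,53,69,49}
69 -> hit
49 -> hit
69 -> hit
53 -> hit
49 -> hit
53 -> hit
49 -> hit
18 -> hit
69 -> hit
18 -> hit
69 -> hit
97 -> miss, evict 18, frames {53,69,49,97}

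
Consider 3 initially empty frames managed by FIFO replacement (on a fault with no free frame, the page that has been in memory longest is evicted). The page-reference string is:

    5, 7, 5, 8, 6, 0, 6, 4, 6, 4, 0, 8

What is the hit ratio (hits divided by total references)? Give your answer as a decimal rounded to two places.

5 -> fault, frames {5}
7 -> fault, frames {5,7}
5 -> hit
8 -> fault, frames {5,7,8}
6 -> fault, evict 5, frames {7,8,6}
0 -> fault, evict 7, frames {8,6,0}
6 -> hit
4 -> fault, evict 8, frames {6,0,4}
6 -> hit
4 -> hit
0 -> hit
8 -> fault, evict 6, frames {0,4,8}
Hits: 5 of 12 references → 5/12 = 0.4167.

0.42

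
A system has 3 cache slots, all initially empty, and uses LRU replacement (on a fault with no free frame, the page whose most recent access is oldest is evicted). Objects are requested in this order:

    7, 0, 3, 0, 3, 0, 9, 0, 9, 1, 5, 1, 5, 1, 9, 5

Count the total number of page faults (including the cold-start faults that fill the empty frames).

6

7 -> fault, frames [7]
0 -> fault, frames [7, 0]
3 -> fault, frames [7, 0, 3]
0 -> hit
3 -> hit
0 -> hit
9 -> fault, evict 7, frames [3, 0, 9]
0 -> hit
9 -> hit
1 -> fault, evict 3, frames [0, 9, 1]
5 -> fault, evict 0, frames [9, 1, 5]
1 -> hit
5 -> hit
1 -> hit
9 -> hit
5 -> hit
Page faults: 6.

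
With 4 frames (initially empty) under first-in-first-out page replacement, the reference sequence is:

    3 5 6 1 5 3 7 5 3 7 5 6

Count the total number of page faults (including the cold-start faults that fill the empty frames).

3 → fault, frames (3)
5 → fault, frames (3 5)
6 → fault, frames (3 5 6)
1 → fault, frames (3 5 6 1)
5 → hit
3 → hit
7 → fault, evict 3, frames (5 6 1 7)
5 → hit
3 → fault, evict 5, frames (6 1 7 3)
7 → hit
5 → fault, evict 6, frames (1 7 3 5)
6 → fault, evict 1, frames (7 3 5 6)
Page faults: 8.

8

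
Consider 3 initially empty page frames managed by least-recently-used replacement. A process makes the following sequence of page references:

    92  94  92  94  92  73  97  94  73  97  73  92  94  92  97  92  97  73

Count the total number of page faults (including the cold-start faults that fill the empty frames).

9

92: miss, frames {92}
94: miss, frames {92,94}
92: hit
94: hit
92: hit
73: miss, frames {94,92,73}
97: miss, evict 94, frames {92,73,97}
94: miss, evict 92, frames {73,97,94}
73: hit
97: hit
73: hit
92: miss, evict 94, frames {97,73,92}
94: miss, evict 97, frames {73,92,94}
92: hit
97: miss, evict 73, frames {94,92,97}
92: hit
97: hit
73: miss, evict 94, frames {92,97,73}
Page faults: 9.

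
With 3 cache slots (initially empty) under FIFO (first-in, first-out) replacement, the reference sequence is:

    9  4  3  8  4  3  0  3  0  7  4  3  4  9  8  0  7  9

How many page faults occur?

13

9: miss, frames {9}
4: miss, frames {9,4}
3: miss, frames {9,4,3}
8: miss, evict 9, frames {4,3,8}
4: hit
3: hit
0: miss, evict 4, frames {3,8,0}
3: hit
0: hit
7: miss, evict 3, frames {8,0,7}
4: miss, evict 8, frames {0,7,4}
3: miss, evict 0, frames {7,4,3}
4: hit
9: miss, evict 7, frames {4,3,9}
8: miss, evict 4, frames {3,9,8}
0: miss, evict 3, frames {9,8,0}
7: miss, evict 9, frames {8,0,7}
9: miss, evict 8, frames {0,7,9}
Page faults: 13.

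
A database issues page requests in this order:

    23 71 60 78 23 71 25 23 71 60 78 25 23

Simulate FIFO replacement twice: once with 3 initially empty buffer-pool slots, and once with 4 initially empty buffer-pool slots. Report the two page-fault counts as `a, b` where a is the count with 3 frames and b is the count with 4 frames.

10, 11

3 frames: F F F F F F F . . F F . F → 10 faults.
4 frames: F F F F . . F F F F F F F → 11 faults.
11 > 10: adding a frame increased faults — Belady's anomaly.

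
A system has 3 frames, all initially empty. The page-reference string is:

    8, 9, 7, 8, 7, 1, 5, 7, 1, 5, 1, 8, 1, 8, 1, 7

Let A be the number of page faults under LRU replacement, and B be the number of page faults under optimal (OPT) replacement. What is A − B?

1

Under LRU: F F F . . F F . . . . F . . . F → 7 faults.
Under OPT: F F F . . F F . . . . F . . . . → 6 faults.
A − B = 7 − 6 = 1.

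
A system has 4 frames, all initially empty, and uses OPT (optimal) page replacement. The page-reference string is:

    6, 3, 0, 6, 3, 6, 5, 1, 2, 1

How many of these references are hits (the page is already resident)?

4

6 -> fault, frames [6]
3 -> fault, frames [6, 3]
0 -> fault, frames [6, 3, 0]
6 -> hit
3 -> hit
6 -> hit
5 -> fault, frames [6, 3, 0, 5]
1 -> fault, evict 5, frames [6, 3, 0, 1]
2 -> fault, evict 0, frames [6, 3, 1, 2]
1 -> hit
Hits: 4.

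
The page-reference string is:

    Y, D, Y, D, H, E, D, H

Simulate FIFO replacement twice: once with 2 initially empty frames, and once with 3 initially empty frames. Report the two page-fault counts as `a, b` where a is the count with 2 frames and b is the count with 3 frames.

6, 4

2 frames: F F . . F F F F → 6 faults.
3 frames: F F . . F F . . → 4 faults.
4 < 6: adding a frame reduced faults, as is typical.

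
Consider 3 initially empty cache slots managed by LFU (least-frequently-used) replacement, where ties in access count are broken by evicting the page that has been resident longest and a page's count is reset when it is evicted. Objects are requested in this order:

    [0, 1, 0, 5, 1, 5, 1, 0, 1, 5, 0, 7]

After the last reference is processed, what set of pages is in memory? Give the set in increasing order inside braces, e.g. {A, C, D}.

0 -> miss, frames [0]
1 -> miss, frames [0, 1]
0 -> hit
5 -> miss, frames [0, 1, 5]
1 -> hit
5 -> hit
1 -> hit
0 -> hit
1 -> hit
5 -> hit
0 -> hit
7 -> miss, evict 5, frames [0, 1, 7]

{0, 1, 7}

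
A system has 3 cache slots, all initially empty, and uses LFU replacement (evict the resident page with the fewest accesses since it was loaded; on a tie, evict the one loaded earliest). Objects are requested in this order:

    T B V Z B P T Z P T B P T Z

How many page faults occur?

T: fault, frames {T}
B: fault, frames {T,B}
V: fault, frames {T,B,V}
Z: fault, evict T, frames {B,V,Z}
B: hit
P: fault, evict V, frames {B,Z,P}
T: fault, evict Z, frames {B,P,T}
Z: fault, evict P, frames {B,T,Z}
P: fault, evict T, frames {B,Z,P}
T: fault, evict Z, frames {B,P,T}
B: hit
P: hit
T: hit
Z: fault, evict P, frames {B,T,Z}
Page faults: 10.

10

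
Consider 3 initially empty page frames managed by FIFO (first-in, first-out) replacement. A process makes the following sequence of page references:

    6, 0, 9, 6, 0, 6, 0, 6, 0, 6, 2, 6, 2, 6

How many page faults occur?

6: fault, frames [6]
0: fault, frames [6, 0]
9: fault, frames [6, 0, 9]
6: hit
0: hit
6: hit
0: hit
6: hit
0: hit
6: hit
2: fault, evict 6, frames [0, 9, 2]
6: fault, evict 0, frames [9, 2, 6]
2: hit
6: hit
Page faults: 5.

5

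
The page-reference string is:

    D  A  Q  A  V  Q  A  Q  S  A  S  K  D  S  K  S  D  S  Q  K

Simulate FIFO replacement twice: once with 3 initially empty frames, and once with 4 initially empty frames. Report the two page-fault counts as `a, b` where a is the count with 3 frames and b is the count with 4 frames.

3 frames: F F F . F . . . F F . F F F . . . . F F → 11 faults.
4 frames: F F F . F . . . F . . F F . . . . . F . → 8 faults.
8 < 11: adding a frame reduced faults, as is typical.

11, 8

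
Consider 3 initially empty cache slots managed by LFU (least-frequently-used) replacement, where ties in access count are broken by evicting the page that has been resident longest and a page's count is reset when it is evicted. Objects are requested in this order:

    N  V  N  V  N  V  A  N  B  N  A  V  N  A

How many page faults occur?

N -> fault, frames {N}
V -> fault, frames {N,V}
N -> hit
V -> hit
N -> hit
V -> hit
A -> fault, frames {N,V,A}
N -> hit
B -> fault, evict A, frames {N,V,B}
N -> hit
A -> fault, evict B, frames {N,V,A}
V -> hit
N -> hit
A -> hit
Page faults: 5.

5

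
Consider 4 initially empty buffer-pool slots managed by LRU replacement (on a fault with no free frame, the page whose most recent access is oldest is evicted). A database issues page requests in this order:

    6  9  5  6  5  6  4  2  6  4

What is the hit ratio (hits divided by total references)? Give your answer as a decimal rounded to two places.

0.50

6 → fault, frames {6}
9 → fault, frames {6,9}
5 → fault, frames {6,9,5}
6 → hit
5 → hit
6 → hit
4 → fault, frames {9,5,6,4}
2 → fault, evict 9, frames {5,6,4,2}
6 → hit
4 → hit
Hits: 5 of 10 references → 5/10 = 0.5000.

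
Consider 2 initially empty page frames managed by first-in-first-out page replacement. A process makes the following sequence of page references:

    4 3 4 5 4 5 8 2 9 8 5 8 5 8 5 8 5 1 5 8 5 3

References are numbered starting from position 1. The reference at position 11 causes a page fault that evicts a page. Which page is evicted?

9

pos 1: 4 -> fault, frames {4}
pos 2: 3 -> fault, frames {4,3}
pos 3: 4 -> hit
pos 4: 5 -> fault, evict 4, frames {3,5}
pos 5: 4 -> fault, evict 3, frames {5,4}
pos 6: 5 -> hit
pos 7: 8 -> fault, evict 5, frames {4,8}
pos 8: 2 -> fault, evict 4, frames {8,2}
pos 9: 9 -> fault, evict 8, frames {2,9}
pos 10: 8 -> fault, evict 2, frames {9,8}
pos 11: 5 -> fault, evict 9, frames {8,5}
At position 11, page 9 is evicted.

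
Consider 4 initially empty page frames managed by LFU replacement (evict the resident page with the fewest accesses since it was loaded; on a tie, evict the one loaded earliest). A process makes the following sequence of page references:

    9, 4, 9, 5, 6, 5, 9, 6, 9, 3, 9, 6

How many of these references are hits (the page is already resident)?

9 → fault, frames (9)
4 → fault, frames (9 4)
9 → hit
5 → fault, frames (9 4 5)
6 → fault, frames (9 4 5 6)
5 → hit
9 → hit
6 → hit
9 → hit
3 → fault, evict 4, frames (9 5 6 3)
9 → hit
6 → hit
Hits: 7.

7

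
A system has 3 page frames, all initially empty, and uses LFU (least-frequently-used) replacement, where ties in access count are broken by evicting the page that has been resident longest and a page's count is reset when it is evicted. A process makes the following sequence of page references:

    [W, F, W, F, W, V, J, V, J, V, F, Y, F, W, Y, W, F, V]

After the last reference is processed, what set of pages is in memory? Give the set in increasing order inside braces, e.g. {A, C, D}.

W: fault, frames [W]
F: fault, frames [W, F]
W: hit
F: hit
W: hit
V: fault, frames [W, F, V]
J: fault, evict V, frames [W, F, J]
V: fault, evict J, frames [W, F, V]
J: fault, evict V, frames [W, F, J]
V: fault, evict J, frames [W, F, V]
F: hit
Y: fault, evict V, frames [W, F, Y]
F: hit
W: hit
Y: hit
W: hit
F: hit
V: fault, evict Y, frames [W, F, V]

{F, V, W}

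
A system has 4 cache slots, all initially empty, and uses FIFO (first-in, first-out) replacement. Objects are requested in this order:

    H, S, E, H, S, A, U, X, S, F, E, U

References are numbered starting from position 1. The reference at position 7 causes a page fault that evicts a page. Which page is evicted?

H

pos 1: H: fault, frames (H)
pos 2: S: fault, frames (H S)
pos 3: E: fault, frames (H S E)
pos 4: H: hit
pos 5: S: hit
pos 6: A: fault, frames (H S E A)
pos 7: U: fault, evict H, frames (S E A U)
At position 7, page H is evicted.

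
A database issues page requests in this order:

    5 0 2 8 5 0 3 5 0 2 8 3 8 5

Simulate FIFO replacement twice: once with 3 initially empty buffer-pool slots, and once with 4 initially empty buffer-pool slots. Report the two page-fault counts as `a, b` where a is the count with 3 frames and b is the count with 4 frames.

10, 11

3 frames: F F F F F F F . . F F . . F → 10 faults.
4 frames: F F F F . . F F F F F F . F → 11 faults.
11 > 10: adding a frame increased faults — Belady's anomaly.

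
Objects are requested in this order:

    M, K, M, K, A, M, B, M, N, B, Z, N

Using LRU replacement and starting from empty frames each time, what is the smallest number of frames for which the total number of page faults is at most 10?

2

f=1: 12 faults
f=2: 9 faults
f=3: 6 faults
f=4: 6 faults
f=5: 6 faults
f=6: 6 faults
Smallest f with faults ≤ 10 is 2.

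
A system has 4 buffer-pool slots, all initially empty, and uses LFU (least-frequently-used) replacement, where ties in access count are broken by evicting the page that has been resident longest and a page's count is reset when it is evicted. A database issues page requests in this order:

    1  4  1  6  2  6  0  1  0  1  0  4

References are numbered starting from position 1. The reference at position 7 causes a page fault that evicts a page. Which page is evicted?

pos 1: 1 -> miss, frames [1]
pos 2: 4 -> miss, frames [1, 4]
pos 3: 1 -> hit
pos 4: 6 -> miss, frames [1, 4, 6]
pos 5: 2 -> miss, frames [1, 4, 6, 2]
pos 6: 6 -> hit
pos 7: 0 -> miss, evict 4, frames [1, 6, 2, 0]
At position 7, page 4 is evicted.

4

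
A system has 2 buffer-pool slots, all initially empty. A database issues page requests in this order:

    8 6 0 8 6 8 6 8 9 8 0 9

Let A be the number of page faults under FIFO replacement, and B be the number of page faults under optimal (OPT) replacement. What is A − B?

Under FIFO: F F F F F . . . F F F F → 9 faults.
Under OPT: F F F . F . . . F . F . → 6 faults.
A − B = 9 − 6 = 3.

3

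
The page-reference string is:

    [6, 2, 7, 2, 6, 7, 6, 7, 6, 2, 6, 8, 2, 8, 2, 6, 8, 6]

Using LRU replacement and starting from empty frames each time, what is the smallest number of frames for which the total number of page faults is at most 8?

3

f=1: 18 faults
f=2: 10 faults
f=3: 4 faults
f=4: 4 faults
Smallest f with faults ≤ 8 is 3.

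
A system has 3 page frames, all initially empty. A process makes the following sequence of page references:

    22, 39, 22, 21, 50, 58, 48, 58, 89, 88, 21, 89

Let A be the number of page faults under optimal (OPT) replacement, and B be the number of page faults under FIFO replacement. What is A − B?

Under OPT: F F . F F F F . F F . . → 8 faults.
Under FIFO: F F . F F F F . F F F . → 9 faults.
A − B = 8 − 9 = -1.

-1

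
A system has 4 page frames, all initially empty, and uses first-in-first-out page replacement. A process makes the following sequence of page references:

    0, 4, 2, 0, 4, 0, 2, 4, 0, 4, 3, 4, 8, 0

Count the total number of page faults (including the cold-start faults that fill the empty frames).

6

0 → fault, frames {0}
4 → fault, frames {0,4}
2 → fault, frames {0,4,2}
0 → hit
4 → hit
0 → hit
2 → hit
4 → hit
0 → hit
4 → hit
3 → fault, frames {0,4,2,3}
4 → hit
8 → fault, evict 0, frames {4,2,3,8}
0 → fault, evict 4, frames {2,3,8,0}
Page faults: 6.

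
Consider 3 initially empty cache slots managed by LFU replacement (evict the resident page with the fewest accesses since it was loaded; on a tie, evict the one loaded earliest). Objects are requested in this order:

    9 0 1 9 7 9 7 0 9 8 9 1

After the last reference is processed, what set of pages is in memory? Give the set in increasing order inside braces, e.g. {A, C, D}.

{1, 7, 9}

9 -> fault, frames {9}
0 -> fault, frames {9,0}
1 -> fault, frames {9,0,1}
9 -> hit
7 -> fault, evict 0, frames {9,1,7}
9 -> hit
7 -> hit
0 -> fault, evict 1, frames {9,7,0}
9 -> hit
8 -> fault, evict 0, frames {9,7,8}
9 -> hit
1 -> fault, evict 8, frames {9,7,1}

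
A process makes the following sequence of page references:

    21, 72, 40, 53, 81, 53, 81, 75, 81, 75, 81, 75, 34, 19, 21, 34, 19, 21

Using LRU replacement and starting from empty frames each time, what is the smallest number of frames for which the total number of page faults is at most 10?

3

f=1: 18 faults
f=2: 12 faults
f=3: 9 faults
f=4: 9 faults
f=5: 9 faults
f=6: 9 faults
f=7: 9 faults
f=8: 8 faults
Smallest f with faults ≤ 10 is 3.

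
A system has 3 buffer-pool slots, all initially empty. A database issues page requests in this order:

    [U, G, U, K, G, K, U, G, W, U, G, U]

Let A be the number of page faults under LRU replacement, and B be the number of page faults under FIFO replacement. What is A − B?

Under LRU: F F . F . . . . F . . . → 4 faults.
Under FIFO: F F . F . . . . F F F . → 6 faults.
A − B = 4 − 6 = -2.

-2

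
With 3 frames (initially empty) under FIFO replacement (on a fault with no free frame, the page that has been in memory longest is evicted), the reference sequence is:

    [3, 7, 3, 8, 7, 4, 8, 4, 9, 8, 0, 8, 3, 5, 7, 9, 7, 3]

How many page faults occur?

12

3 → miss, frames (3)
7 → miss, frames (3 7)
3 → hit
8 → miss, frames (3 7 8)
7 → hit
4 → miss, evict 3, frames (7 8 4)
8 → hit
4 → hit
9 → miss, evict 7, frames (8 4 9)
8 → hit
0 → miss, evict 8, frames (4 9 0)
8 → miss, evict 4, frames (9 0 8)
3 → miss, evict 9, frames (0 8 3)
5 → miss, evict 0, frames (8 3 5)
7 → miss, evict 8, frames (3 5 7)
9 → miss, evict 3, frames (5 7 9)
7 → hit
3 → miss, evict 5, frames (7 9 3)
Page faults: 12.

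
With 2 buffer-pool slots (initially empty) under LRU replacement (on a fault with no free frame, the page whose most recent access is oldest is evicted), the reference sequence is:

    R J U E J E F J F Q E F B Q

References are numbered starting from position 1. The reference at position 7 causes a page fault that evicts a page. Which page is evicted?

pos 1: R: fault, frames {R}
pos 2: J: fault, frames {R,J}
pos 3: U: fault, evict R, frames {J,U}
pos 4: E: fault, evict J, frames {U,E}
pos 5: J: fault, evict U, frames {E,J}
pos 6: E: hit
pos 7: F: fault, evict J, frames {E,F}
At position 7, page J is evicted.

J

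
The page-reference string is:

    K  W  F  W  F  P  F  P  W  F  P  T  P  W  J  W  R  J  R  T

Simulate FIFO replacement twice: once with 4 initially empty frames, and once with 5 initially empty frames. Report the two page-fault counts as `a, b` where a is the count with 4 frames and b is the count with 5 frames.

4 frames: F F F . . F . . . . . F . . F F F . . . → 8 faults.
5 frames: F F F . . F . . . . . F . . F . F . . . → 7 faults.
7 < 8: adding a frame reduced faults, as is typical.

8, 7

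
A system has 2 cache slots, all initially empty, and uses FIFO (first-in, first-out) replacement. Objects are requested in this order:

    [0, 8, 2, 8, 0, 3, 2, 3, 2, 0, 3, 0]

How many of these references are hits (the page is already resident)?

4

0: miss, frames [0]
8: miss, frames [0, 8]
2: miss, evict 0, frames [8, 2]
8: hit
0: miss, evict 8, frames [2, 0]
3: miss, evict 2, frames [0, 3]
2: miss, evict 0, frames [3, 2]
3: hit
2: hit
0: miss, evict 3, frames [2, 0]
3: miss, evict 2, frames [0, 3]
0: hit
Hits: 4.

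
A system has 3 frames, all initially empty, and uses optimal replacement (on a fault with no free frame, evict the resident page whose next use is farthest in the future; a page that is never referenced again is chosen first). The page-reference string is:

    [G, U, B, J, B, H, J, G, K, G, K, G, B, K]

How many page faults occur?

7

G -> miss, frames (G)
U -> miss, frames (G U)
B -> miss, frames (G U B)
J -> miss, evict U, frames (G B J)
B -> hit
H -> miss, evict B, frames (G J H)
J -> hit
G -> hit
K -> miss, evict H, frames (G J K)
G -> hit
K -> hit
G -> hit
B -> miss, evict J, frames (G K B)
K -> hit
Page faults: 7.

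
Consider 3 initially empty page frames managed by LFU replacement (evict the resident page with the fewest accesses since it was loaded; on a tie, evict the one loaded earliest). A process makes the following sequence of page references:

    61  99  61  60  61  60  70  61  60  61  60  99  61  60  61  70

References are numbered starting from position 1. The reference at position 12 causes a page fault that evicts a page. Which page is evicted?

pos 1: 61 → fault, frames [61]
pos 2: 99 → fault, frames [61, 99]
pos 3: 61 → hit
pos 4: 60 → fault, frames [61, 99, 60]
pos 5: 61 → hit
pos 6: 60 → hit
pos 7: 70 → fault, evict 99, frames [61, 60, 70]
pos 8: 61 → hit
pos 9: 60 → hit
pos 10: 61 → hit
pos 11: 60 → hit
pos 12: 99 → fault, evict 70, frames [61, 60, 99]
At position 12, page 70 is evicted.

70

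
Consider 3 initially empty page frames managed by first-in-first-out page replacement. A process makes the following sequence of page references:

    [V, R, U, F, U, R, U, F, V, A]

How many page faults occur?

V: miss, frames (V)
R: miss, frames (V R)
U: miss, frames (V R U)
F: miss, evict V, frames (R U F)
U: hit
R: hit
U: hit
F: hit
V: miss, evict R, frames (U F V)
A: miss, evict U, frames (F V A)
Page faults: 6.

6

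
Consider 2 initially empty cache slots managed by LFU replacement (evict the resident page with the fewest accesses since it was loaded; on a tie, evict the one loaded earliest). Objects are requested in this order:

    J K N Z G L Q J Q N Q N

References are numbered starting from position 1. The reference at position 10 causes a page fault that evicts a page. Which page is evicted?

J

pos 1: J -> fault, frames {J}
pos 2: K -> fault, frames {J,K}
pos 3: N -> fault, evict J, frames {K,N}
pos 4: Z -> fault, evict K, frames {N,Z}
pos 5: G -> fault, evict N, frames {Z,G}
pos 6: L -> fault, evict Z, frames {G,L}
pos 7: Q -> fault, evict G, frames {L,Q}
pos 8: J -> fault, evict L, frames {Q,J}
pos 9: Q -> hit
pos 10: N -> fault, evict J, frames {Q,N}
At position 10, page J is evicted.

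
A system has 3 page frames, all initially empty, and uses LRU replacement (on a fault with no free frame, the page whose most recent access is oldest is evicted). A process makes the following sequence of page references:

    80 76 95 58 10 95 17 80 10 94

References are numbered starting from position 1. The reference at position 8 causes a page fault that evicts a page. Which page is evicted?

pos 1: 80: fault, frames (80)
pos 2: 76: fault, frames (80 76)
pos 3: 95: fault, frames (80 76 95)
pos 4: 58: fault, evict 80, frames (76 95 58)
pos 5: 10: fault, evict 76, frames (95 58 10)
pos 6: 95: hit
pos 7: 17: fault, evict 58, frames (10 95 17)
pos 8: 80: fault, evict 10, frames (95 17 80)
At position 8, page 10 is evicted.

10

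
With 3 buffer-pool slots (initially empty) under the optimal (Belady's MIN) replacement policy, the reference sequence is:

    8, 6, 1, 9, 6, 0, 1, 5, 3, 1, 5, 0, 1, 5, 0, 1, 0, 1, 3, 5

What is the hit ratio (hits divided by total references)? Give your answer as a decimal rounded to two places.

0.55

8 → fault, frames [8]
6 → fault, frames [8, 6]
1 → fault, frames [8, 6, 1]
9 → fault, evict 8, frames [6, 1, 9]
6 → hit
0 → fault, evict 9, frames [6, 1, 0]
1 → hit
5 → fault, evict 6, frames [1, 0, 5]
3 → fault, evict 0, frames [1, 5, 3]
1 → hit
5 → hit
0 → fault, evict 3, frames [1, 5, 0]
1 → hit
5 → hit
0 → hit
1 → hit
0 → hit
1 → hit
3 → fault, evict 0, frames [1, 5, 3]
5 → hit
Hits: 11 of 20 references → 11/20 = 0.5500.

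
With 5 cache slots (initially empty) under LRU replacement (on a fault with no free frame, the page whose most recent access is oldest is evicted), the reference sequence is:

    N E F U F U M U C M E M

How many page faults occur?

N -> miss, frames {N}
E -> miss, frames {N,E}
F -> miss, frames {N,E,F}
U -> miss, frames {N,E,F,U}
F -> hit
U -> hit
M -> miss, frames {N,E,F,U,M}
U -> hit
C -> miss, evict N, frames {E,F,M,U,C}
M -> hit
E -> hit
M -> hit
Page faults: 6.

6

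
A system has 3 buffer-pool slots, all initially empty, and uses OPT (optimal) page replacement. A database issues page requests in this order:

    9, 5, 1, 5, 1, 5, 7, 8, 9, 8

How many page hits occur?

5

9 -> fault, frames (9)
5 -> fault, frames (9 5)
1 -> fault, frames (9 5 1)
5 -> hit
1 -> hit
5 -> hit
7 -> fault, evict 1, frames (9 5 7)
8 -> fault, evict 7, frames (9 5 8)
9 -> hit
8 -> hit
Hits: 5.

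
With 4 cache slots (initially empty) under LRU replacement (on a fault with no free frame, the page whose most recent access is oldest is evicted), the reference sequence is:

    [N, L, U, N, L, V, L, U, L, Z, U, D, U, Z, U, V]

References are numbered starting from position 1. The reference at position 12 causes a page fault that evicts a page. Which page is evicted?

pos 1: N -> miss, frames [N]
pos 2: L -> miss, frames [N, L]
pos 3: U -> miss, frames [N, L, U]
pos 4: N -> hit
pos 5: L -> hit
pos 6: V -> miss, frames [U, N, L, V]
pos 7: L -> hit
pos 8: U -> hit
pos 9: L -> hit
pos 10: Z -> miss, evict N, frames [V, U, L, Z]
pos 11: U -> hit
pos 12: D -> miss, evict V, frames [L, Z, U, D]
At position 12, page V is evicted.

V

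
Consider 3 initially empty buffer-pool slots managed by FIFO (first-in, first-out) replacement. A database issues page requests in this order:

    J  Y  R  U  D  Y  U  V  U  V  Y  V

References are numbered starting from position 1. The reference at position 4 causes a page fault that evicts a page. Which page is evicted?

pos 1: J -> fault, frames {J}
pos 2: Y -> fault, frames {J,Y}
pos 3: R -> fault, frames {J,Y,R}
pos 4: U -> fault, evict J, frames {Y,R,U}
At position 4, page J is evicted.

J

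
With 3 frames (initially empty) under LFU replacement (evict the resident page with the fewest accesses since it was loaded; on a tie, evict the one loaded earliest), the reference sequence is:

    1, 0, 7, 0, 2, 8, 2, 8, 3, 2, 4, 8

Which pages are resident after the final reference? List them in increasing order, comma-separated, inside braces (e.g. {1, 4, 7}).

{2, 4, 8}

1 → miss, frames (1)
0 → miss, frames (1 0)
7 → miss, frames (1 0 7)
0 → hit
2 → miss, evict 1, frames (0 7 2)
8 → miss, evict 7, frames (0 2 8)
2 → hit
8 → hit
3 → miss, evict 0, frames (2 8 3)
2 → hit
4 → miss, evict 3, frames (2 8 4)
8 → hit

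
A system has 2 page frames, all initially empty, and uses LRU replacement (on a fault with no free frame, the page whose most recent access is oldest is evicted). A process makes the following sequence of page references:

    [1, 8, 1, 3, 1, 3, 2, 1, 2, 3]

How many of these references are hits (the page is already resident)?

1: miss, frames {1}
8: miss, frames {1,8}
1: hit
3: miss, evict 8, frames {1,3}
1: hit
3: hit
2: miss, evict 1, frames {3,2}
1: miss, evict 3, frames {2,1}
2: hit
3: miss, evict 1, frames {2,3}
Hits: 4.

4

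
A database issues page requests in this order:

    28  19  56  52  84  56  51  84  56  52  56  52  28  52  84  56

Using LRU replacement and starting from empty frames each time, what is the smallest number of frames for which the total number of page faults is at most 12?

f=1: 16 faults
f=2: 13 faults
f=3: 10 faults
f=4: 7 faults
f=5: 7 faults
f=6: 6 faults
Smallest f with faults ≤ 12 is 3.

3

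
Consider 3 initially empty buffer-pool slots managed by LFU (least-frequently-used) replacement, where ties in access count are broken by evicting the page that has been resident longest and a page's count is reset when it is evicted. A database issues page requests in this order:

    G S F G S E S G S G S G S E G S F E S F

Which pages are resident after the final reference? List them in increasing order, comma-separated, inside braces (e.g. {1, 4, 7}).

G: fault, frames [G]
S: fault, frames [G, S]
F: fault, frames [G, S, F]
G: hit
S: hit
E: fault, evict F, frames [G, S, E]
S: hit
G: hit
S: hit
G: hit
S: hit
G: hit
S: hit
E: hit
G: hit
S: hit
F: fault, evict E, frames [G, S, F]
E: fault, evict F, frames [G, S, E]
S: hit
F: fault, evict E, frames [G, S, F]

{F, G, S}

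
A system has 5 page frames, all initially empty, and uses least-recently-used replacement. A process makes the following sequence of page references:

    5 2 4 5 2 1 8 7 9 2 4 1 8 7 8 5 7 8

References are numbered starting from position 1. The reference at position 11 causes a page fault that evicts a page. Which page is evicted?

1

pos 1: 5: miss, frames {5}
pos 2: 2: miss, frames {5,2}
pos 3: 4: miss, frames {5,2,4}
pos 4: 5: hit
pos 5: 2: hit
pos 6: 1: miss, frames {4,5,2,1}
pos 7: 8: miss, frames {4,5,2,1,8}
pos 8: 7: miss, evict 4, frames {5,2,1,8,7}
pos 9: 9: miss, evict 5, frames {2,1,8,7,9}
pos 10: 2: hit
pos 11: 4: miss, evict 1, frames {8,7,9,2,4}
At position 11, page 1 is evicted.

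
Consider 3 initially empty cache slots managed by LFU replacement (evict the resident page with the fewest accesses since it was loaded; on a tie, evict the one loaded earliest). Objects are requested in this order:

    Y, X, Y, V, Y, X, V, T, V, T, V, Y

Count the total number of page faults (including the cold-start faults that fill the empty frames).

4

Y → miss, frames {Y}
X → miss, frames {Y,X}
Y → hit
V → miss, frames {Y,X,V}
Y → hit
X → hit
V → hit
T → miss, evict X, frames {Y,V,T}
V → hit
T → hit
V → hit
Y → hit
Page faults: 4.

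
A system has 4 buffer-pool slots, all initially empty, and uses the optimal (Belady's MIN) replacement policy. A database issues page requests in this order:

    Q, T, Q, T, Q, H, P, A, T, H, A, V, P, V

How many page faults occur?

6

Q: miss, frames (Q)
T: miss, frames (Q T)
Q: hit
T: hit
Q: hit
H: miss, frames (Q T H)
P: miss, frames (Q T H P)
A: miss, evict Q, frames (T H P A)
T: hit
H: hit
A: hit
V: miss, evict A, frames (T H P V)
P: hit
V: hit
Page faults: 6.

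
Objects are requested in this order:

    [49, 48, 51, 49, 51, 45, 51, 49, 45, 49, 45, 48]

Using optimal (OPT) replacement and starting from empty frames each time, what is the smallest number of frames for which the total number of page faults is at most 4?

f=1: 12 faults
f=2: 6 faults
f=3: 5 faults
f=4: 4 faults
Smallest f with faults ≤ 4 is 4.

4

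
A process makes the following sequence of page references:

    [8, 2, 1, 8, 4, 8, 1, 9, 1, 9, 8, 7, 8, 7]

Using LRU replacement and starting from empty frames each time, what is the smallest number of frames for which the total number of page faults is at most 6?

f=1: 14 faults
f=2: 9 faults
f=3: 6 faults
f=4: 6 faults
f=5: 6 faults
f=6: 6 faults
Smallest f with faults ≤ 6 is 3.

3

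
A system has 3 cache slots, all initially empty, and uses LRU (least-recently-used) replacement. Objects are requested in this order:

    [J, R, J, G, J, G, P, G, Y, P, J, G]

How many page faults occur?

7

J: fault, frames [J]
R: fault, frames [J, R]
J: hit
G: fault, frames [R, J, G]
J: hit
G: hit
P: fault, evict R, frames [J, G, P]
G: hit
Y: fault, evict J, frames [P, G, Y]
P: hit
J: fault, evict G, frames [Y, P, J]
G: fault, evict Y, frames [P, J, G]
Page faults: 7.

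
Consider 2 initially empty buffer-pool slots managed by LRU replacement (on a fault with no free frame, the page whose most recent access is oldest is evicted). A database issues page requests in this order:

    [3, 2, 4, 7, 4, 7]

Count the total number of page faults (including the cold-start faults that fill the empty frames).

4

3 -> fault, frames [3]
2 -> fault, frames [3, 2]
4 -> fault, evict 3, frames [2, 4]
7 -> fault, evict 2, frames [4, 7]
4 -> hit
7 -> hit
Page faults: 4.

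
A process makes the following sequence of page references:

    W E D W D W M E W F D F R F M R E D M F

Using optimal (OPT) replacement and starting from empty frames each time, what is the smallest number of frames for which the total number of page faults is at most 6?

5

f=1: 20 faults
f=2: 12 faults
f=3: 9 faults
f=4: 7 faults
f=5: 6 faults
f=6: 6 faults
Smallest f with faults ≤ 6 is 5.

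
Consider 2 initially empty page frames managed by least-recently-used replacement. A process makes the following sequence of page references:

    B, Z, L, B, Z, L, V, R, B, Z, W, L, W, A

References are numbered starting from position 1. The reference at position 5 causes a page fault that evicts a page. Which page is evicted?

L

pos 1: B → miss, frames [B]
pos 2: Z → miss, frames [B, Z]
pos 3: L → miss, evict B, frames [Z, L]
pos 4: B → miss, evict Z, frames [L, B]
pos 5: Z → miss, evict L, frames [B, Z]
At position 5, page L is evicted.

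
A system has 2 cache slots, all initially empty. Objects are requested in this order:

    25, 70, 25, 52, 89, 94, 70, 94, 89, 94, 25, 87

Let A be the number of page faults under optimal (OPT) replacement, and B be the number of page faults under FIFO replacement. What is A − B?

-2

Under OPT: F F . F F F . . F . F F → 8 faults.
Under FIFO: F F . F F F F . F F F F → 10 faults.
A − B = 8 − 10 = -2.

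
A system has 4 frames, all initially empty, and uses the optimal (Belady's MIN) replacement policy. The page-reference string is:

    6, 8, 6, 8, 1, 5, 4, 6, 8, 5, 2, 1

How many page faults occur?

7

6 -> miss, frames [6]
8 -> miss, frames [6, 8]
6 -> hit
8 -> hit
1 -> miss, frames [6, 8, 1]
5 -> miss, frames [6, 8, 1, 5]
4 -> miss, evict 1, frames [6, 8, 5, 4]
6 -> hit
8 -> hit
5 -> hit
2 -> miss, evict 4, frames [6, 8, 5, 2]
1 -> miss, evict 2, frames [6, 8, 5, 1]
Page faults: 7.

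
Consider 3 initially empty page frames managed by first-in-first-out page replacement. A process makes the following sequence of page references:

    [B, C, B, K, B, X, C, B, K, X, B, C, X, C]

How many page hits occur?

B → miss, frames (B)
C → miss, frames (B C)
B → hit
K → miss, frames (B C K)
B → hit
X → miss, evict B, frames (C K X)
C → hit
B → miss, evict C, frames (K X B)
K → hit
X → hit
B → hit
C → miss, evict K, frames (X B C)
X → hit
C → hit
Hits: 8.

8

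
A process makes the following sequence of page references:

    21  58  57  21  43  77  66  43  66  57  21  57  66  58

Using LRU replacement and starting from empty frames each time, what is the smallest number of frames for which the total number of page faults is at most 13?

2

f=1: 14 faults
f=2: 12 faults
f=3: 9 faults
f=4: 9 faults
f=5: 7 faults
f=6: 6 faults
Smallest f with faults ≤ 13 is 2.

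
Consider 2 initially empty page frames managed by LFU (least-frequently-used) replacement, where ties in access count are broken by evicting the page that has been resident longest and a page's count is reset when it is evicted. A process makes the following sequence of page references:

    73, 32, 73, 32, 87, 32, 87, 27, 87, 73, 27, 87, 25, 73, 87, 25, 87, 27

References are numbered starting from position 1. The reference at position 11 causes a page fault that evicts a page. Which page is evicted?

pos 1: 73 -> miss, frames (73)
pos 2: 32 -> miss, frames (73 32)
pos 3: 73 -> hit
pos 4: 32 -> hit
pos 5: 87 -> miss, evict 73, frames (32 87)
pos 6: 32 -> hit
pos 7: 87 -> hit
pos 8: 27 -> miss, evict 87, frames (32 27)
pos 9: 87 -> miss, evict 27, frames (32 87)
pos 10: 73 -> miss, evict 87, frames (32 73)
pos 11: 27 -> miss, evict 73, frames (32 27)
At position 11, page 73 is evicted.

73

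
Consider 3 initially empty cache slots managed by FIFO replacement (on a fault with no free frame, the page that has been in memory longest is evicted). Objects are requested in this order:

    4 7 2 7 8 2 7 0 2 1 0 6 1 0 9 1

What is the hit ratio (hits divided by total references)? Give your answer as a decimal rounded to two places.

4: fault, frames [4]
7: fault, frames [4, 7]
2: fault, frames [4, 7, 2]
7: hit
8: fault, evict 4, frames [7, 2, 8]
2: hit
7: hit
0: fault, evict 7, frames [2, 8, 0]
2: hit
1: fault, evict 2, frames [8, 0, 1]
0: hit
6: fault, evict 8, frames [0, 1, 6]
1: hit
0: hit
9: fault, evict 0, frames [1, 6, 9]
1: hit
Hits: 8 of 16 references → 8/16 = 0.5000.

0.50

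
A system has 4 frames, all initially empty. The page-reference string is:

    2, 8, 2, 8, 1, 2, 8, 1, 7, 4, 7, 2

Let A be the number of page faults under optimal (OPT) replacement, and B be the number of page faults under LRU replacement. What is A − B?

Under OPT: F F . . F . . . F F . . → 5 faults.
Under LRU: F F . . F . . . F F . F → 6 faults.
A − B = 5 − 6 = -1.

-1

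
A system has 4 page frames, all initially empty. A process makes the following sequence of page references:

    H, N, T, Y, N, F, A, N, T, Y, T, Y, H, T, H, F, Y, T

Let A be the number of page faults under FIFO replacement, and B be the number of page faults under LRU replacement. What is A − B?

1

Under FIFO: F F F F . F F F F F . . F . . F . . → 11 faults.
Under LRU: F F F F . F F . F F . . F . . F . . → 10 faults.
A − B = 11 − 10 = 1.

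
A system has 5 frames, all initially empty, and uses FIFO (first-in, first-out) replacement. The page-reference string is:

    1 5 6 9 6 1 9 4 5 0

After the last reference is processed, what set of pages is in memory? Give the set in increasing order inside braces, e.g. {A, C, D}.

{0, 4, 5, 6, 9}

1 -> fault, frames (1)
5 -> fault, frames (1 5)
6 -> fault, frames (1 5 6)
9 -> fault, frames (1 5 6 9)
6 -> hit
1 -> hit
9 -> hit
4 -> fault, frames (1 5 6 9 4)
5 -> hit
0 -> fault, evict 1, frames (5 6 9 4 0)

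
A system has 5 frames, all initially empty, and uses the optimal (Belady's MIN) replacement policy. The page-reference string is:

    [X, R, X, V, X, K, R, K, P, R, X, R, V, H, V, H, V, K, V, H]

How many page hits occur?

14

X -> fault, frames (X)
R -> fault, frames (X R)
X -> hit
V -> fault, frames (X R V)
X -> hit
K -> fault, frames (X R V K)
R -> hit
K -> hit
P -> fault, frames (X R V K P)
R -> hit
X -> hit
R -> hit
V -> hit
H -> fault, evict P, frames (X R V K H)
V -> hit
H -> hit
V -> hit
K -> hit
V -> hit
H -> hit
Hits: 14.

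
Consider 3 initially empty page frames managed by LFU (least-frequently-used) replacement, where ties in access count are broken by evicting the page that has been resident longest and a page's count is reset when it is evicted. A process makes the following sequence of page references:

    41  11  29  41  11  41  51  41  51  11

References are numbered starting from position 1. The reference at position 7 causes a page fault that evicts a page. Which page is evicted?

pos 1: 41 -> fault, frames [41]
pos 2: 11 -> fault, frames [41, 11]
pos 3: 29 -> fault, frames [41, 11, 29]
pos 4: 41 -> hit
pos 5: 11 -> hit
pos 6: 41 -> hit
pos 7: 51 -> fault, evict 29, frames [41, 11, 51]
At position 7, page 29 is evicted.

29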